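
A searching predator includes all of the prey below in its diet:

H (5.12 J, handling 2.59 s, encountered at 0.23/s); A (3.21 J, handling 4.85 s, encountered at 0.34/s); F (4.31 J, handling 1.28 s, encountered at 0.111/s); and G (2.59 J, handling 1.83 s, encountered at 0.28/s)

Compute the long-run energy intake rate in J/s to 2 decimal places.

0.89 J/s

Energy encountered per unit search time: 0.23×5.12 + 0.34×3.21 + 0.111×4.31 + 0.28×2.59 = 3.473 J/s.
Handling time per unit search time: 0.23×2.59 + 0.34×4.85 + 0.111×1.28 + 0.28×1.83 = 2.899.
Rate = 3.473/(1 + 2.899) = 0.8906 J/s.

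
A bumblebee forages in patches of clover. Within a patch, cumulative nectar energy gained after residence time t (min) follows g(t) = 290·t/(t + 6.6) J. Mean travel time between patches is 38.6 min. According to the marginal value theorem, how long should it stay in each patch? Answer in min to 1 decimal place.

Maximise g(t)/(T+t): set derivative to zero → g'(t)(T+t) = g(t).
g'(t) = 290·6.6/(t + 6.6)². Setting 290·6.6/(t+6.6)² = 290t/[(t+6.6)(38.6+t)] gives 6.6(38.6+t) = t(t+6.6), so t² = 6.6×38.6 = 254.8.
t* = √254.8 = 15.96 min.

16.0 min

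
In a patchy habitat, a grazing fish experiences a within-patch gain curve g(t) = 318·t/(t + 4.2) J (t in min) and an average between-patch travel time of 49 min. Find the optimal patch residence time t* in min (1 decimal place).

By the marginal value theorem, leave when the instantaneous gain rate g'(t) equals the habitat-wide average g(t)/(T + t).
g'(t) = 318·4.2/(t + 4.2)². Setting 318·4.2/(t+4.2)² = 318t/[(t+4.2)(49+t)] gives 4.2(49+t) = t(t+4.2), so t² = 4.2×49 = 205.8.
t* = √205.8 = 14.35 min.

14.3 min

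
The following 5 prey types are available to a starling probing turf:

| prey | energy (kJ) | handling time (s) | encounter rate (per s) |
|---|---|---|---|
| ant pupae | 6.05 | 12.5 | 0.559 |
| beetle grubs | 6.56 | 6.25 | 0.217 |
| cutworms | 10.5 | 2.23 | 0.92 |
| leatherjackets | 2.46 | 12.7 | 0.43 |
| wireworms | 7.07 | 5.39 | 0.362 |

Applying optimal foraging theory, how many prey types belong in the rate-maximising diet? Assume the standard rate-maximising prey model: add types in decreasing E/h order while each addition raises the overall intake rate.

1

E/h in descending order: cutworms 4.71, wireworms 1.31, beetle grubs 1.05, ant pupae 0.484, leatherjackets 0.194 kJ/s. The optimal diet is the largest prefix of this list for which every included type satisfies E_i/h_i > R on the types above it.
Rate on top 1: 3.166. wireworms: 1.31 < 3.166 → exclude; stop.
Optimal diet: cutworms — 1 of 5 types.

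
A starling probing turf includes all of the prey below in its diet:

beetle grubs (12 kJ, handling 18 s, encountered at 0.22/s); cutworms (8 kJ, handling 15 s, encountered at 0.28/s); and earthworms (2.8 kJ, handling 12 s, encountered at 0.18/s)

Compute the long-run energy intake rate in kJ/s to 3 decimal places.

R = Σλ_iE_i / (1 + Σλ_ih_i)
Numerator: 0.22×12 + 0.28×8 + 0.18×2.8 = 5.384
Denominator: 1 + 0.22×18 + 0.28×15 + 0.18×12 = 11.32
R = 5.384/11.32 = 0.4756 kJ/s

0.476 kJ/s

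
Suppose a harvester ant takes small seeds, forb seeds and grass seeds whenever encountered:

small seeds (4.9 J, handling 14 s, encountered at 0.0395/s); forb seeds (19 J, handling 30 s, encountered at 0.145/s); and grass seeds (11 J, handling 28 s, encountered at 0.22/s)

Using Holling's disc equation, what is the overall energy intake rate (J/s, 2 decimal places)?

0.45 J/s

R = Σλ_iE_i / (1 + Σλ_ih_i)
Numerator: 0.0395×4.9 + 0.145×19 + 0.22×11 = 5.369
Denominator: 1 + 0.0395×14 + 0.145×30 + 0.22×28 = 12.06
R = 5.369/12.06 = 0.445 J/s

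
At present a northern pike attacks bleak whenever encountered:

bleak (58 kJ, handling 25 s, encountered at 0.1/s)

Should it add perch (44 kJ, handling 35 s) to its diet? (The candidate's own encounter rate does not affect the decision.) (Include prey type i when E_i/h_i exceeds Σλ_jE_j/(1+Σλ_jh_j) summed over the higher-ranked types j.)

Intake rate on the current diet: R = (0.1×58) / (1 + 0.1×25) = 5.8/3.5 = 1.657 kJ/s.
Profitability of perch: 44/35 = 1.257 kJ/s.
Since 1.257 < R, time spent handling perch is better spent searching.

No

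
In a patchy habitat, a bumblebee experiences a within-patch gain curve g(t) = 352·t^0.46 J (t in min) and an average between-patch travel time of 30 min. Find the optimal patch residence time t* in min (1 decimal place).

Optimal t* satisfies g'(t*) = g(t*)/(T + t*).
g'(t) = 0.46·352·t^-0.54. Setting 0.46·352·t^-0.54 = 352·t^0.46/(30+t) gives 0.46(30+t) = t, so 0.54·t = 0.46×30.
t* = 0.46×30/0.54 = 25.56 min.

25.6 min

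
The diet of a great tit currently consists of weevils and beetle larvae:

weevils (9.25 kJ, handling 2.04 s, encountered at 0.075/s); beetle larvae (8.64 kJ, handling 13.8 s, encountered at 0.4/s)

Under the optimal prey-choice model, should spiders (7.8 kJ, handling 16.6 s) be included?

Current rate: (0.075×9.25 + 0.4×8.64)/(1 + 0.075×2.04 + 0.4×13.8) = 0.6219 kJ/s.
spiders: E/h = 7.8/16.6 = 0.4699 kJ/s.
0.4699 < 0.6219, so adding spiders would lower the average — exclude it.

No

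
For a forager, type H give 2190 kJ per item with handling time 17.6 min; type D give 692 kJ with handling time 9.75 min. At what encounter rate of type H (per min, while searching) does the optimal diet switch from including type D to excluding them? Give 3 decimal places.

0.075 per min

Drop type D once their profitability E₂/h₂ falls below the rate achievable on type H alone: E₂/h₂ = λE₁/(1 + λh₁).
Solve for λ: λE₁h₂ = E₂(1 + λh₁) → λ(E₁h₂ − E₂h₁) = E₂ → λ = E₂/(E₁h₂ − E₂h₁).
λ = 692/(2190×9.75 − 692×17.6) = 692/9173 = 0.07544 per min.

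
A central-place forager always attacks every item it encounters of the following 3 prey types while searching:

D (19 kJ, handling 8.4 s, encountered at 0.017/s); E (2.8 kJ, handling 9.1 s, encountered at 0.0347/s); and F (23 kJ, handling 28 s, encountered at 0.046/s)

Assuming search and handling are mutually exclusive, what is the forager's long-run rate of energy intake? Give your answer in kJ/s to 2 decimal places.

0.54 kJ/s

R = Σλ_iE_i / (1 + Σλ_ih_i)
Numerator: 0.017×19 + 0.0347×2.8 + 0.046×23 = 1.478
Denominator: 1 + 0.017×8.4 + 0.0347×9.1 + 0.046×28 = 2.747
R = 1.478/2.747 = 0.5382 kJ/s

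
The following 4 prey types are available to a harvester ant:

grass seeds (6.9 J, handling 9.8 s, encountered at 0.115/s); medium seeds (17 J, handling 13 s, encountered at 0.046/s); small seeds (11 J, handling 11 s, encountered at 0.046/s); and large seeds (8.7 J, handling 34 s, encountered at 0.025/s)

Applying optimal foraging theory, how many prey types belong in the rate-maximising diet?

Rank by E/h (J/s): medium seeds 1.31, small seeds 1, grass seeds 0.704, large seeds 0.256. Include each in turn until the next type's E/h falls below the running intake rate.
Rate on top 1: 0.4894. small seeds: 1 > 0.4894 → include.
Rate on top 2: 0.6122. grass seeds: 0.704 > 0.6122 → include.
Rate on top 3: 0.6442. large seeds: 0.256 < 0.6442 → exclude; stop.
Optimal diet: medium seeds, small seeds, grass seeds — 3 of 4 types.

3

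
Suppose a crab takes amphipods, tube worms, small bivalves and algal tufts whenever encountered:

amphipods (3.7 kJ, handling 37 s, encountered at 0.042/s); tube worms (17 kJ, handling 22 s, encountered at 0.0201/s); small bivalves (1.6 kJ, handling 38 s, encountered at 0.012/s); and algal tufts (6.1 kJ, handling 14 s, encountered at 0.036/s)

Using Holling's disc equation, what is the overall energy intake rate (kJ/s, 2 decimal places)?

0.19 kJ/s

Energy encountered per unit search time: 0.042×3.7 + 0.0201×17 + 0.012×1.6 + 0.036×6.1 = 0.7359 kJ/s.
Handling time per unit search time: 0.042×37 + 0.0201×22 + 0.012×38 + 0.036×14 = 2.956.
Rate = 0.7359/(1 + 2.956) = 0.186 kJ/s.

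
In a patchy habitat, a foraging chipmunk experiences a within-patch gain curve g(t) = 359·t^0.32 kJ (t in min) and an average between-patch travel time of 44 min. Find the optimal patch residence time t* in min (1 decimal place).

20.7 min

By the marginal value theorem, leave when the instantaneous gain rate g'(t) equals the habitat-wide average g(t)/(T + t).
g'(t) = 0.32·359·t^-0.68. Setting 0.32·359·t^-0.68 = 359·t^0.32/(44+t) gives 0.32(44+t) = t, so 0.68·t = 0.32×44.
t* = 0.32×44/0.68 = 20.71 min.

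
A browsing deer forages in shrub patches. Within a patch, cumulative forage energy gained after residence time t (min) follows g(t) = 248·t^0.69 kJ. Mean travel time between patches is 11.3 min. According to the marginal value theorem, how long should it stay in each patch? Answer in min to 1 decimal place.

25.2 min

Maximise g(t)/(T+t): set derivative to zero → g'(t)(T+t) = g(t).
g'(t) = 0.69·248·t^-0.31. Setting 0.69·248·t^-0.31 = 248·t^0.69/(11.3+t) gives 0.69(11.3+t) = t, so 0.31·t = 0.69×11.3.
t* = 0.69×11.3/0.31 = 25.15 min.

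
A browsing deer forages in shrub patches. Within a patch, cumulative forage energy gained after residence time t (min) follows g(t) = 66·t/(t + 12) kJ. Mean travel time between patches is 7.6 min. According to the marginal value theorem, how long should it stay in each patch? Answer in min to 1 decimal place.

Optimal t* satisfies g'(t*) = g(t*)/(T + t*).
g'(t) = 66·12/(t + 12)². Setting 66·12/(t+12)² = 66t/[(t+12)(7.6+t)] gives 12(7.6+t) = t(t+12), so t² = 12×7.6 = 91.2.
t* = √91.2 = 9.55 min.

9.5 min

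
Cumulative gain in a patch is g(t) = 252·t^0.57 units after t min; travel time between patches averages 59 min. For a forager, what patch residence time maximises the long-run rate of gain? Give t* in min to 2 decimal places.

78.21 min

Maximise g(t)/(T+t): set derivative to zero → g'(t)(T+t) = g(t).
g'(t) = 0.57·252·t^-0.43. Setting 0.57·252·t^-0.43 = 252·t^0.57/(59+t) gives 0.57(59+t) = t, so 0.43·t = 0.57×59.
t* = 0.57×59/0.43 = 78.21 min.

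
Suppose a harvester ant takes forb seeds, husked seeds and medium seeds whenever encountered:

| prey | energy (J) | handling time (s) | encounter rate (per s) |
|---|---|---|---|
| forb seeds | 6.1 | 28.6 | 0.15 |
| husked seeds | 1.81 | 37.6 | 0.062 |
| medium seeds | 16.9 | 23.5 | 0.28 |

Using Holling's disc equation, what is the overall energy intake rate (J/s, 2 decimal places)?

Energy encountered per unit search time: 0.15×6.1 + 0.062×1.81 + 0.28×16.9 = 5.759 J/s.
Handling time per unit search time: 0.15×28.6 + 0.062×37.6 + 0.28×23.5 = 13.2.
Rate = 5.759/(1 + 13.2) = 0.4055 J/s.

0.41 J/s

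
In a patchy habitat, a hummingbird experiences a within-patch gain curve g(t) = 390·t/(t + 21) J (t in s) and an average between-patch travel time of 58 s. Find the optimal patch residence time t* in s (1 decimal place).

34.9 s

Optimal t* satisfies g'(t*) = g(t*)/(T + t*).
g'(t) = 390·21/(t + 21)². Setting 390·21/(t+21)² = 390t/[(t+21)(58+t)] gives 21(58+t) = t(t+21), so t² = 21×58 = 1218.
t* = √1218 = 34.9 s.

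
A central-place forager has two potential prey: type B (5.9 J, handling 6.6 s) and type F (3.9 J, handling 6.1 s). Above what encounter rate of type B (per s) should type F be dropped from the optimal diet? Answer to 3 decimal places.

0.380 per s

Drop type F once their profitability E₂/h₂ falls below the rate achievable on type B alone: E₂/h₂ = λE₁/(1 + λh₁).
Solve for λ: λE₁h₂ = E₂(1 + λh₁) → λ(E₁h₂ − E₂h₁) = E₂ → λ = E₂/(E₁h₂ − E₂h₁).
λ = 3.9/(5.9×6.1 − 3.9×6.6) = 3.9/10.25 = 0.3805 per s.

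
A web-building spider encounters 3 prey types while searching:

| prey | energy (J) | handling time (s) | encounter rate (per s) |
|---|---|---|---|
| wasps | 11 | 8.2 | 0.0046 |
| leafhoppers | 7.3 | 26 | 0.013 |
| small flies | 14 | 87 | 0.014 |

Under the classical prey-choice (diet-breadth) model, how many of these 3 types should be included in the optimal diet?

Rank by E/h (J/s): wasps 1.34, leafhoppers 0.281, small flies 0.161. Include each in turn until the next type's E/h falls below the running intake rate.
Rate on top 1: 0.04876. leafhoppers: 0.281 > 0.04876 → include.
Rate on top 2: 0.1058. small flies: 0.161 > 0.1058 → include.
Optimal diet: wasps, leafhoppers, small flies — 3 of 3 types.

3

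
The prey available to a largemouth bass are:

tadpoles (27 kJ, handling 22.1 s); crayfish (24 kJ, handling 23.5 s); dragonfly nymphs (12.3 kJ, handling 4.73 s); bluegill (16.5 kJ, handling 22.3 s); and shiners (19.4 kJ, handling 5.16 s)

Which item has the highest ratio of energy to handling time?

In descending order of E/h:
shiners: 19.4/5.16 = 3.76 kJ/s
dragonfly nymphs: 12.3/4.73 = 2.6 kJ/s
tadpoles: 27/22.1 = 1.22 kJ/s
crayfish: 24/23.5 = 1.02 kJ/s
bluegill: 16.5/22.3 = 0.74 kJ/s

shiners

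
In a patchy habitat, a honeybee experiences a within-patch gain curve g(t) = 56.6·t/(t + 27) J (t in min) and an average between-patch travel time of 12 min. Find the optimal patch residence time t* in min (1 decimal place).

Optimal t* satisfies g'(t*) = g(t*)/(T + t*).
g'(t) = 56.6·27/(t + 27)². Setting 56.6·27/(t+27)² = 56.6t/[(t+27)(12+t)] gives 27(12+t) = t(t+27), so t² = 27×12 = 324.
t* = √324 = 18 min.

18.0 min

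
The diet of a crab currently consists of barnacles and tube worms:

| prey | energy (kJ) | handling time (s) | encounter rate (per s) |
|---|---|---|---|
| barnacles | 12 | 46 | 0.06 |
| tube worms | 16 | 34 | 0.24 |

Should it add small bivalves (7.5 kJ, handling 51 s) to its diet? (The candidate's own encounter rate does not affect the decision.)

Intake rate on the current diet: R = (0.06×12 + 0.24×16) / (1 + 0.06×46 + 0.24×34) = 4.56/11.92 = 0.3826 kJ/s.
Profitability of small bivalves: 7.5/51 = 0.1471 kJ/s.
0.1471 < 0.3826, so adding small bivalves would lower the average — exclude it.

No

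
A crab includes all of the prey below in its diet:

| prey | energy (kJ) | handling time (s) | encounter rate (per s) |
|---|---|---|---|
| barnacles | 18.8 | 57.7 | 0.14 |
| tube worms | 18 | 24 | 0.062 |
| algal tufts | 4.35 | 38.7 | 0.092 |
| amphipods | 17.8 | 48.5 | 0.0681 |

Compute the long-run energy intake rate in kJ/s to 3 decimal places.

R = Σλ_iE_i / (1 + Σλ_ih_i)
Numerator: 0.14×18.8 + 0.062×18 + 0.092×4.35 + 0.0681×17.8 = 5.36
Denominator: 1 + 0.14×57.7 + 0.062×24 + 0.092×38.7 + 0.0681×48.5 = 17.43
R = 5.36/17.43 = 0.3076 kJ/s

0.308 kJ/s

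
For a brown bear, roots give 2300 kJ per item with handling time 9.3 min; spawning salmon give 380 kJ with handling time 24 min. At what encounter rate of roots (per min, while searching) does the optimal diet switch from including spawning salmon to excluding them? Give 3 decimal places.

Drop spawning salmon once their profitability E₂/h₂ falls below the rate achievable on roots alone: E₂/h₂ = λE₁/(1 + λh₁).
Solve for λ: λE₁h₂ = E₂(1 + λh₁) → λ(E₁h₂ − E₂h₁) = E₂ → λ = E₂/(E₁h₂ − E₂h₁).
λ = 380/(2300×24 − 380×9.3) = 380/5.167e+04 = 0.007355 per min.

0.007 per min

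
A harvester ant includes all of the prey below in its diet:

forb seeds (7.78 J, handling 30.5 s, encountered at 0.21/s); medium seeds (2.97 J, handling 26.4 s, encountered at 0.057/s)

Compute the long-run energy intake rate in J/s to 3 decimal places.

0.202 J/s

Energy encountered per unit search time: 0.21×7.78 + 0.057×2.97 = 1.803 J/s.
Handling time per unit search time: 0.21×30.5 + 0.057×26.4 = 7.91.
Rate = 1.803/(1 + 7.91) = 0.2024 J/s.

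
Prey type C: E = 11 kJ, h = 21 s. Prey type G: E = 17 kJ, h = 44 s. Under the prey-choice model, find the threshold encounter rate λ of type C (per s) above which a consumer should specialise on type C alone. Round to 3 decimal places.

0.134 per s

The zero-one rule: include type G iff E₂/h₂ > λE₁/(1+λh₁). Equality gives the switch point.
λE₁h₂ = E₂ + λE₂h₁ ⇒ λ = E₂/(E₁h₂ − E₂h₁) = 17/(484 − 357) = 0.1339 per s.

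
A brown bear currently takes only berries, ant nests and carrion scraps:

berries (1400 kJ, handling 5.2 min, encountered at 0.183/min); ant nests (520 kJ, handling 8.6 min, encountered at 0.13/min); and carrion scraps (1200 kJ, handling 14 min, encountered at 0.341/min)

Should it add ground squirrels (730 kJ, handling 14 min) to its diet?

No

Current rate: (0.183×1400 + 0.13×520 + 0.341×1200)/(1 + 0.183×5.2 + 0.13×8.6 + 0.341×14) = 93.45 kJ/min.
Profitability of ground squirrels: 730/14 = 52.14 kJ/min.
Since 52.14 < R, time spent handling ground squirrels is better spent searching.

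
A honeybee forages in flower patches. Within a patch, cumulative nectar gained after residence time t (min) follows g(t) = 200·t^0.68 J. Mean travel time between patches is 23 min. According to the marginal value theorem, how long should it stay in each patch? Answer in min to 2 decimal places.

48.88 min

By the marginal value theorem, leave when the instantaneous gain rate g'(t) equals the habitat-wide average g(t)/(T + t).
g'(t) = 0.68·200·t^-0.32. Setting 0.68·200·t^-0.32 = 200·t^0.68/(23+t) gives 0.68(23+t) = t, so 0.32·t = 0.68×23.
t* = 0.68×23/0.32 = 48.88 min.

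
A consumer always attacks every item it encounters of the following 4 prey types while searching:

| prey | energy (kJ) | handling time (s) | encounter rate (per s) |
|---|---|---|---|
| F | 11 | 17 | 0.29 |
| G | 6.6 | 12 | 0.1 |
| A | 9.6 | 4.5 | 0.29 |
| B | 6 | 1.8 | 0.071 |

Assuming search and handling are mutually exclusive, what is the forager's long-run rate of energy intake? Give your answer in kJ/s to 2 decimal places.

Energy encountered per unit search time: 0.29×11 + 0.1×6.6 + 0.29×9.6 + 0.071×6 = 7.06 kJ/s.
Handling time per unit search time: 0.29×17 + 0.1×12 + 0.29×4.5 + 0.071×1.8 = 7.563.
Rate = 7.06/(1 + 7.563) = 0.8245 kJ/s.

0.82 kJ/s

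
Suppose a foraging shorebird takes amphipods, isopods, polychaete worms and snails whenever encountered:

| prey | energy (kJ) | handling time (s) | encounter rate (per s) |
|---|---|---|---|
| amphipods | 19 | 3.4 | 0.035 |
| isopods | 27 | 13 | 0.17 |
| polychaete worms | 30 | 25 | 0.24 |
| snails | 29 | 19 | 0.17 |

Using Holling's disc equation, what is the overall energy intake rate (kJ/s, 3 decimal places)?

1.384 kJ/s

R = Σλ_iE_i / (1 + Σλ_ih_i)
Numerator: 0.035×19 + 0.17×27 + 0.24×30 + 0.17×29 = 17.39
Denominator: 1 + 0.035×3.4 + 0.17×13 + 0.24×25 + 0.17×19 = 12.56
R = 17.39/12.56 = 1.384 kJ/s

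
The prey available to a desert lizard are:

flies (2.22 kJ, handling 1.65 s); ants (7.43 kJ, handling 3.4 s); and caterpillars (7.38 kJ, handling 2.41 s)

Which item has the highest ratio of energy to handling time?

Profitability E/h (kJ/s): flies = 2.22/1.65 = 1.35, ants = 7.43/3.4 = 2.19, caterpillars = 7.38/2.41 = 3.06.
Ranked: caterpillars > ants > flies.

caterpillars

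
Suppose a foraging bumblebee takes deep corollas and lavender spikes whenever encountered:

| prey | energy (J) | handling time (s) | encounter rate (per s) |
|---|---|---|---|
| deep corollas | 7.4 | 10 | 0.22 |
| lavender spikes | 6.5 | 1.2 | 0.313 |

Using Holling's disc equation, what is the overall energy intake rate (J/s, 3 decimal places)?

1.024 J/s

R = Σλ_iE_i / (1 + Σλ_ih_i)
Numerator: 0.22×7.4 + 0.313×6.5 = 3.663
Denominator: 1 + 0.22×10 + 0.313×1.2 = 3.576
R = 3.663/3.576 = 1.024 J/s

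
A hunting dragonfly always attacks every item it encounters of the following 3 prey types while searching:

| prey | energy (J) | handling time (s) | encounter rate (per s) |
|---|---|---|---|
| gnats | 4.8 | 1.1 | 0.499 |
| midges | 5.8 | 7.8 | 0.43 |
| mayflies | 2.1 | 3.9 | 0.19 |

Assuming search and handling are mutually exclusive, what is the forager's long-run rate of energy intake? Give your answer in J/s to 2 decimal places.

R = Σλ_iE_i / (1 + Σλ_ih_i)
Numerator: 0.499×4.8 + 0.43×5.8 + 0.19×2.1 = 5.288
Denominator: 1 + 0.499×1.1 + 0.43×7.8 + 0.19×3.9 = 5.644
R = 5.288/5.644 = 0.937 J/s

0.94 J/s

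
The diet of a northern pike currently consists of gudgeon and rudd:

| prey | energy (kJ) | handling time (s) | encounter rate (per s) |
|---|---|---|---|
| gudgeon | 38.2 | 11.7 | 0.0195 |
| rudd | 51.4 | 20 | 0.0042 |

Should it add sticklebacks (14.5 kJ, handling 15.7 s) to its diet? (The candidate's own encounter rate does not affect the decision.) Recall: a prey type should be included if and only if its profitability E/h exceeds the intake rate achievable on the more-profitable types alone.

Yes

On gudgeon and rudd alone, R = ΣλE/(1+Σλh) = 0.9608/1.312 = 0.7322 kJ/s.
Profitability of sticklebacks: 14.5/15.7 = 0.9236 kJ/s.
0.9236 > 0.7322, so adding sticklebacks raises the average — include it.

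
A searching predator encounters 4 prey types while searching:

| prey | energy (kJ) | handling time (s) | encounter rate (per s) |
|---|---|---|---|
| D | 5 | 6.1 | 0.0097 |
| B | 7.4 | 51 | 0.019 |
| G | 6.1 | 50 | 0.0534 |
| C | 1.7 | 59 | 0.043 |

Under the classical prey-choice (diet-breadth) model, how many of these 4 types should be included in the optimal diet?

3

Rank by E/h (kJ/s): D 0.82, B 0.145, G 0.122, C 0.0288. Include each in turn until the next type's E/h falls below the running intake rate.
Rate on top 1: 0.04579. B: 0.145 > 0.04579 → include.
Rate on top 2: 0.09324. G: 0.122 > 0.09324 → include.
Rate on top 3: 0.1096. C: 0.0288 < 0.1096 → exclude; stop.
Optimal diet: D, B, G — 3 of 4 types.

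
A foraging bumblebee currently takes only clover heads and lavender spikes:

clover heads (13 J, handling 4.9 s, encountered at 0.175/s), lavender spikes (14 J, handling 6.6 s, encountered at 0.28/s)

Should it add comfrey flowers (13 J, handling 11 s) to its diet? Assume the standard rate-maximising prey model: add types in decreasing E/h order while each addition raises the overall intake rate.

Intake rate on the current diet: R = (0.175×13 + 0.28×14) / (1 + 0.175×4.9 + 0.28×6.6) = 6.195/3.706 = 1.672 J/s.
Profitability of comfrey flowers: 13/11 = 1.182 J/s.
Since 1.182 < R, time spent handling comfrey flowers is better spent searching.

No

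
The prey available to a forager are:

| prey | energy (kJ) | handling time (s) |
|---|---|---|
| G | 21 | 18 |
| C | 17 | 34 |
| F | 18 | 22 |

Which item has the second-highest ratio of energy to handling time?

Profitability E/h (kJ/s): G = 21/18 = 1.17, C = 17/34 = 0.5, F = 18/22 = 0.818.
Ranked: G > F > C.

F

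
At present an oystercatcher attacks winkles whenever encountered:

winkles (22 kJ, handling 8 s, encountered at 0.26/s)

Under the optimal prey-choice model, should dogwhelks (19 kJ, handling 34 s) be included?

No

Current rate: (0.26×22)/(1 + 0.26×8) = 1.857 kJ/s.
Profitability of dogwhelks: 19/34 = 0.5588 kJ/s.
Since 0.5588 < R, time spent handling dogwhelks is better spent searching.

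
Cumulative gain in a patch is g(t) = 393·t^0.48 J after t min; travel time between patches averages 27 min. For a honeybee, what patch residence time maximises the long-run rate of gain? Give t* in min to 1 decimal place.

24.9 min

Optimal t* satisfies g'(t*) = g(t*)/(T + t*).
g'(t) = 0.48·393·t^-0.52. Setting 0.48·393·t^-0.52 = 393·t^0.48/(27+t) gives 0.48(27+t) = t, so 0.52·t = 0.48×27.
t* = 0.48×27/0.52 = 24.92 min.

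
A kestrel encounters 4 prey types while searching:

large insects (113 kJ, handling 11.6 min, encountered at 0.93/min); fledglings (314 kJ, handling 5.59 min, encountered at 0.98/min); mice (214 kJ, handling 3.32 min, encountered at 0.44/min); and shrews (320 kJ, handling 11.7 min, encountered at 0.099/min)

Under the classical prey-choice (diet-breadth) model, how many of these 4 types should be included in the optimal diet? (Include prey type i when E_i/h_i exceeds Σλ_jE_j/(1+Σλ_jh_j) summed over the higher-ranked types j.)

E/h in descending order: mice 64.5, fledglings 56.2, shrews 27.4, large insects 9.74 kJ/min. The optimal diet is the largest prefix of this list for which every included type satisfies E_i/h_i > R on the types above it.
Rate on top 1: 38.26. fledglings: 56.2 > 38.26 → include.
Rate on top 2: 50.62. shrews: 27.4 < 50.62 → exclude; stop.
Optimal diet: mice, fledglings — 2 of 4 types.

2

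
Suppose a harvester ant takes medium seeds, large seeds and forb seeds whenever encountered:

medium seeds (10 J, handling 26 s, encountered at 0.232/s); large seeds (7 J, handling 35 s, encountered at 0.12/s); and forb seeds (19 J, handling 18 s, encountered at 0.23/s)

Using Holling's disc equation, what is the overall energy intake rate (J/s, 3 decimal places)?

R = (0.232×10 + 0.12×7 + 0.23×19) / (1 + 0.232×26 + 0.12×35 + 0.23×18) = 7.53/15.37 = 0.4899 J/s.

0.490 J/s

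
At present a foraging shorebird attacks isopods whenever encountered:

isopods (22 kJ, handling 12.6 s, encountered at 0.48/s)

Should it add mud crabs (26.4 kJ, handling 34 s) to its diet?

No

Intake rate on the current diet: R = (0.48×22) / (1 + 0.48×12.6) = 10.56/7.048 = 1.498 kJ/s.
mud crabs: E/h = 26.4/34 = 0.7765 kJ/s.
Since 0.7765 < R, time spent handling mud crabs is better spent searching.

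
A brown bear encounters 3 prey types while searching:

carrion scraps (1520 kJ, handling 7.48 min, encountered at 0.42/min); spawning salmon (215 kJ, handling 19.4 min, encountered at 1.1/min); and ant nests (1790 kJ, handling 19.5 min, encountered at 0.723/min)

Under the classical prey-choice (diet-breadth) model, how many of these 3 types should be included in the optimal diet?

1

Profitabilities (E/h, kJ/min): carrion scraps 203, ant nests 91.8, spawning salmon 11.1. Add prey in this order while the next type's profitability exceeds the intake rate on those already taken.
Rate on top 1: 154.1. ant nests: 91.8 < 154.1 → exclude; stop.
Optimal diet: carrion scraps — 1 of 3 types.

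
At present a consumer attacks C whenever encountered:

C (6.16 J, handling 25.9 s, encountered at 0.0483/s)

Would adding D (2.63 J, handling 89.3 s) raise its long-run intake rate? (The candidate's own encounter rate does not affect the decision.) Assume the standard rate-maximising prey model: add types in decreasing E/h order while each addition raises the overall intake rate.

Current rate: (0.0483×6.16)/(1 + 0.0483×25.9) = 0.1322 J/s.
Profitability of D: 2.63/89.3 = 0.02945 J/s.
0.02945 < 0.1322, so adding D would lower the average — exclude it.

No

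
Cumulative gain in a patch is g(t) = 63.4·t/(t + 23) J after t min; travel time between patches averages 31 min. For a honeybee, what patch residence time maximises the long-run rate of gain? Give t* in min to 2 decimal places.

26.70 min

By the marginal value theorem, leave when the instantaneous gain rate g'(t) equals the habitat-wide average g(t)/(T + t).
g'(t) = 63.4·23/(t + 23)². Setting 63.4·23/(t+23)² = 63.4t/[(t+23)(31+t)] gives 23(31+t) = t(t+23), so t² = 23×31 = 713.
t* = √713 = 26.7 min.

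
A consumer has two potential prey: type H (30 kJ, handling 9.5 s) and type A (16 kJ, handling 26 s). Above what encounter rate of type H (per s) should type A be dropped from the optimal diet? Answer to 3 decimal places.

At the threshold, the rate on type H alone equals the profitability of type A: λ·30/(1 + λ·9.5) = 16/26 = 0.6154.
Rearranging, λ(30 − 0.6154×9.5) = 0.6154, so λ = 0.6154/24.15 = 0.02548 per s.

0.025 per s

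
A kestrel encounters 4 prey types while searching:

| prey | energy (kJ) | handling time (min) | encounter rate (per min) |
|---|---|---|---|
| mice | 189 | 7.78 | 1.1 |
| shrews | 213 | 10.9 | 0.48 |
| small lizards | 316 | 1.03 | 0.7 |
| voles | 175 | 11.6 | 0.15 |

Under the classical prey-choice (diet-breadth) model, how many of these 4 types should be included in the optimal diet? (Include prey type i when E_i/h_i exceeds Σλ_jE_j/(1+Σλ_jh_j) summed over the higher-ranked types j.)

Rank by E/h (kJ/min): small lizards 307, mice 24.3, shrews 19.5, voles 15.1. Include each in turn until the next type's E/h falls below the running intake rate.
Rate on top 1: 128.5. mice: 24.3 < 128.5 → exclude; stop.
Optimal diet: small lizards — 1 of 4 types.

1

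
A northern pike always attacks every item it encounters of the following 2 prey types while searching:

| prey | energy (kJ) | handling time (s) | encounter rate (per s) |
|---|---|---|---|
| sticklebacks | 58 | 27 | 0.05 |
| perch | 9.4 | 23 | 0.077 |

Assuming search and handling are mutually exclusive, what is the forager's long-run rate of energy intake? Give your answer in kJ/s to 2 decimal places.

R = (0.05×58 + 0.077×9.4) / (1 + 0.05×27 + 0.077×23) = 3.624/4.121 = 0.8793 kJ/s.

0.88 kJ/s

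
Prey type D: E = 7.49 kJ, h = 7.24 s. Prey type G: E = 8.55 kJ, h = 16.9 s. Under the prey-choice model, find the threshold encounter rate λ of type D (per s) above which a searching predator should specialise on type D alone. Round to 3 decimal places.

0.132 per s

Drop type G once their profitability E₂/h₂ falls below the rate achievable on type D alone: E₂/h₂ = λE₁/(1 + λh₁).
Solve for λ: λE₁h₂ = E₂(1 + λh₁) → λ(E₁h₂ − E₂h₁) = E₂ → λ = E₂/(E₁h₂ − E₂h₁).
λ = 8.55/(7.49×16.9 − 8.55×7.24) = 8.55/64.68 = 0.1322 per s.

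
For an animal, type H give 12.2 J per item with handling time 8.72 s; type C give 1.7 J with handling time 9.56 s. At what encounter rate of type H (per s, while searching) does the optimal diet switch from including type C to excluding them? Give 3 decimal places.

0.017 per s

Drop type C once their profitability E₂/h₂ falls below the rate achievable on type H alone: E₂/h₂ = λE₁/(1 + λh₁).
Solve for λ: λE₁h₂ = E₂(1 + λh₁) → λ(E₁h₂ − E₂h₁) = E₂ → λ = E₂/(E₁h₂ − E₂h₁).
λ = 1.7/(12.2×9.56 − 1.7×8.72) = 1.7/101.8 = 0.0167 per s.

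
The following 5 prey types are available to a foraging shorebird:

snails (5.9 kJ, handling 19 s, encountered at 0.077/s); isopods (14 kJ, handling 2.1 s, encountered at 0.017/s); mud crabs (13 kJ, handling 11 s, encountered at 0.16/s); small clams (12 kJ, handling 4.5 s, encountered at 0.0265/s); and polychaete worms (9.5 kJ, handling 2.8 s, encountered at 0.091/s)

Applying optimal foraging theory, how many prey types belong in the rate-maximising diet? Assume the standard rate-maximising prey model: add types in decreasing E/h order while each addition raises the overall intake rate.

4

Rank by E/h (kJ/s): isopods 6.67, polychaete worms 3.39, small clams 2.67, mud crabs 1.18, snails 0.311. Include each in turn until the next type's E/h falls below the running intake rate.
Rate on top 1: 0.2298. polychaete worms: 3.39 > 0.2298 → include.
Rate on top 2: 0.8543. small clams: 2.67 > 0.8543 → include.
Rate on top 3: 1.008. mud crabs: 1.18 > 1.008 → include.
Rate on top 4: 1.104. snails: 0.311 < 1.104 → exclude; stop.
Optimal diet: isopods, polychaete worms, small clams, mud crabs — 4 of 5 types.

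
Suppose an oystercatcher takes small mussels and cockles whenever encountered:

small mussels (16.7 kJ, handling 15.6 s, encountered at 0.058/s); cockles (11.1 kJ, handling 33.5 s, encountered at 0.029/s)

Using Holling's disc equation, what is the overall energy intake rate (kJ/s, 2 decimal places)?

0.45 kJ/s

R = Σλ_iE_i / (1 + Σλ_ih_i)
Numerator: 0.058×16.7 + 0.029×11.1 = 1.29
Denominator: 1 + 0.058×15.6 + 0.029×33.5 = 2.876
R = 1.29/2.876 = 0.4487 kJ/s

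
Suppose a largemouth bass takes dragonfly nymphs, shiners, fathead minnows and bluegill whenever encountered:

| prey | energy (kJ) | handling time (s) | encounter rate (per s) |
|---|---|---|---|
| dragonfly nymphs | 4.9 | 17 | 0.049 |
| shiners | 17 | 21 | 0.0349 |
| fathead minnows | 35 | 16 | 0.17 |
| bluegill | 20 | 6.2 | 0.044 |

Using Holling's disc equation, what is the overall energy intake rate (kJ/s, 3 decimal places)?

1.379 kJ/s

R = Σλ_iE_i / (1 + Σλ_ih_i)
Numerator: 0.049×4.9 + 0.0349×17 + 0.17×35 + 0.044×20 = 7.663
Denominator: 1 + 0.049×17 + 0.0349×21 + 0.17×16 + 0.044×6.2 = 5.559
R = 7.663/5.559 = 1.379 kJ/s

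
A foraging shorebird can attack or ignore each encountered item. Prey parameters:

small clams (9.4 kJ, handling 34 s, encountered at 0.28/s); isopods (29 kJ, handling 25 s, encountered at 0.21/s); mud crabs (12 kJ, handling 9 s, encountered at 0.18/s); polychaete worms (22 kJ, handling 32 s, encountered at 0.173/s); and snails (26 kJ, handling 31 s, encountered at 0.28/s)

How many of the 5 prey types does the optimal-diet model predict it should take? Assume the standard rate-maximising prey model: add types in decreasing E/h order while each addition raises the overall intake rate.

2

Profitabilities (E/h, kJ/s): mud crabs 1.33, isopods 1.16, snails 0.839, polychaete worms 0.688, small clams 0.276. Add prey in this order while the next type's profitability exceeds the intake rate on those already taken.
Rate on top 1: 0.8244. isopods: 1.16 > 0.8244 → include.
Rate on top 2: 1.048. snails: 0.839 < 1.048 → exclude; stop.
Optimal diet: mud crabs, isopods — 2 of 5 types.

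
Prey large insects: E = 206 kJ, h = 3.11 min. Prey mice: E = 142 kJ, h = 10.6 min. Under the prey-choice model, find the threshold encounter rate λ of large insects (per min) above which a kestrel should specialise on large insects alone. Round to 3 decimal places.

0.082 per min

The zero-one rule: include mice iff E₂/h₂ > λE₁/(1+λh₁). Equality gives the switch point.
λE₁h₂ = E₂ + λE₂h₁ ⇒ λ = E₂/(E₁h₂ − E₂h₁) = 142/(2184 − 441.6) = 0.08152 per min.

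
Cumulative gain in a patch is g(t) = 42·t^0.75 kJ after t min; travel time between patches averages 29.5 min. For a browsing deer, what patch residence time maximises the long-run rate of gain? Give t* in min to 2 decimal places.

Optimal t* satisfies g'(t*) = g(t*)/(T + t*).
g'(t) = 0.75·42·t^-0.25. Setting 0.75·42·t^-0.25 = 42·t^0.75/(29.5+t) gives 0.75(29.5+t) = t, so 0.25·t = 0.75×29.5.
t* = 0.75×29.5/0.25 = 88.5 min.

88.50 min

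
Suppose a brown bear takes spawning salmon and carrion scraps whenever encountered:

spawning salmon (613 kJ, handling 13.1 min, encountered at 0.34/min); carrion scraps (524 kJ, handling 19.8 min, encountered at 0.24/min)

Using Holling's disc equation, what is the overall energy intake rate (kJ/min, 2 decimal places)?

32.74 kJ/min

R = Σλ_iE_i / (1 + Σλ_ih_i)
Numerator: 0.34×613 + 0.24×524 = 334.2
Denominator: 1 + 0.34×13.1 + 0.24×19.8 = 10.21
R = 334.2/10.21 = 32.74 kJ/min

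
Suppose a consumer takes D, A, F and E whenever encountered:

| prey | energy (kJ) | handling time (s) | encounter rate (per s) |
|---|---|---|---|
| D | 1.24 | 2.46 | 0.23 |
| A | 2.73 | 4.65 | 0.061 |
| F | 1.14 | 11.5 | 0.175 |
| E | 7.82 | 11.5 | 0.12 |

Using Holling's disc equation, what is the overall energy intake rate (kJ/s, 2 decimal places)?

0.30 kJ/s

R = Σλ_iE_i / (1 + Σλ_ih_i)
Numerator: 0.23×1.24 + 0.061×2.73 + 0.175×1.14 + 0.12×7.82 = 1.59
Denominator: 1 + 0.23×2.46 + 0.061×4.65 + 0.175×11.5 + 0.12×11.5 = 5.242
R = 1.59/5.242 = 0.3033 kJ/s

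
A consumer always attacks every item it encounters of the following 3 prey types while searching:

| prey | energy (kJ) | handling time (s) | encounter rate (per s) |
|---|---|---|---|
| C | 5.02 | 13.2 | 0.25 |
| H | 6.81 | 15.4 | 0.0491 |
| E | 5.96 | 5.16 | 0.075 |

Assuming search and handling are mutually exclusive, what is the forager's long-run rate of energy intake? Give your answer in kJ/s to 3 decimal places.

0.374 kJ/s

Energy encountered per unit search time: 0.25×5.02 + 0.0491×6.81 + 0.075×5.96 = 2.036 kJ/s.
Handling time per unit search time: 0.25×13.2 + 0.0491×15.4 + 0.075×5.16 = 4.443.
Rate = 2.036/(1 + 4.443) = 0.3741 kJ/s.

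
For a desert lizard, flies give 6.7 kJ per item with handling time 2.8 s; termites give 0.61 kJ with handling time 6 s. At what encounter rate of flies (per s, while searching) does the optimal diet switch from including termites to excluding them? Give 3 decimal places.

0.016 per s

At the threshold, the rate on flies alone equals the profitability of termites: λ·6.7/(1 + λ·2.8) = 0.61/6 = 0.1017.
Rearranging, λ(6.7 − 0.1017×2.8) = 0.1017, so λ = 0.1017/6.415 = 0.01585 per s.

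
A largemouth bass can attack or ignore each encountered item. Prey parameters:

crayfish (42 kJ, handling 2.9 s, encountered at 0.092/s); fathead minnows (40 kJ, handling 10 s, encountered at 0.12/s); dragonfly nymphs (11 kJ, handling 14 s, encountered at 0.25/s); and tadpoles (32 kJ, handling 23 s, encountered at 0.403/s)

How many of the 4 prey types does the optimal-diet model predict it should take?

Profitabilities (E/h, kJ/s): crayfish 14.5, fathead minnows 4, tadpoles 1.39, dragonfly nymphs 0.786. Add prey in this order while the next type's profitability exceeds the intake rate on those already taken.
Rate on top 1: 3.05. fathead minnows: 4 > 3.05 → include.
Rate on top 2: 3.512. tadpoles: 1.39 < 3.512 → exclude; stop.
Optimal diet: crayfish, fathead minnows — 2 of 4 types.

2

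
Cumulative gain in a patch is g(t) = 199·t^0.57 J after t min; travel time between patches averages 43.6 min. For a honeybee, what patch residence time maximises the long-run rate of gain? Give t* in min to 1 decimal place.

Optimal t* satisfies g'(t*) = g(t*)/(T + t*).
g'(t) = 0.57·199·t^-0.43. Setting 0.57·199·t^-0.43 = 199·t^0.57/(43.6+t) gives 0.57(43.6+t) = t, so 0.43·t = 0.57×43.6.
t* = 0.57×43.6/0.43 = 57.8 min.

57.8 min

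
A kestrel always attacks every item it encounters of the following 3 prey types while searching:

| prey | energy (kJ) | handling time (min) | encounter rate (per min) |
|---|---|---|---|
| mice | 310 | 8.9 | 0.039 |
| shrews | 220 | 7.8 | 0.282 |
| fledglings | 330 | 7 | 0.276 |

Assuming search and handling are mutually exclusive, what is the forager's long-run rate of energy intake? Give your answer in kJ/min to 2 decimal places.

30.15 kJ/min

Energy encountered per unit search time: 0.039×310 + 0.282×220 + 0.276×330 = 165.2 kJ/min.
Handling time per unit search time: 0.039×8.9 + 0.282×7.8 + 0.276×7 = 4.479.
Rate = 165.2/(1 + 4.479) = 30.15 kJ/min.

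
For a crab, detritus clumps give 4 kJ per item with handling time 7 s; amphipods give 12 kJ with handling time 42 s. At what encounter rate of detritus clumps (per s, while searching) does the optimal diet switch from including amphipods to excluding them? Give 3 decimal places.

At the threshold, the rate on detritus clumps alone equals the profitability of amphipods: λ·4/(1 + λ·7) = 12/42 = 0.2857.
Rearranging, λ(4 − 0.2857×7) = 0.2857, so λ = 0.2857/2 = 0.1429 per s.

0.143 per s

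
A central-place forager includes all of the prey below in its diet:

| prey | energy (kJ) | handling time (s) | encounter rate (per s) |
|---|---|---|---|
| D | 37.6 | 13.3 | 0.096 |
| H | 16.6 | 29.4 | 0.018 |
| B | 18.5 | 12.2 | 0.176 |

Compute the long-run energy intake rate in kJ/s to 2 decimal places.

1.45 kJ/s

Energy encountered per unit search time: 0.096×37.6 + 0.018×16.6 + 0.176×18.5 = 7.164 kJ/s.
Handling time per unit search time: 0.096×13.3 + 0.018×29.4 + 0.176×12.2 = 3.953.
Rate = 7.164/(1 + 3.953) = 1.446 kJ/s.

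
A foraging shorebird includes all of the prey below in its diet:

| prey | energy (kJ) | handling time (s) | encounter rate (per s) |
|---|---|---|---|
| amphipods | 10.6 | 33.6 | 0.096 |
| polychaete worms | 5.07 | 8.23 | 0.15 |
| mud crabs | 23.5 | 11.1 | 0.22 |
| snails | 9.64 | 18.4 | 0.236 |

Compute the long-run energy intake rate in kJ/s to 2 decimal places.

0.75 kJ/s

Energy encountered per unit search time: 0.096×10.6 + 0.15×5.07 + 0.22×23.5 + 0.236×9.64 = 9.223 kJ/s.
Handling time per unit search time: 0.096×33.6 + 0.15×8.23 + 0.22×11.1 + 0.236×18.4 = 11.24.
Rate = 9.223/(1 + 11.24) = 0.7532 kJ/s.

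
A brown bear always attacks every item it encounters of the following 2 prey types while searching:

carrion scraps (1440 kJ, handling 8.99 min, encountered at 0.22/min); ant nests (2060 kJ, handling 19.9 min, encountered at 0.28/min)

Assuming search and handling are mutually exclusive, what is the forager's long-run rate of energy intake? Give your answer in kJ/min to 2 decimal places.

104.52 kJ/min

R = Σλ_iE_i / (1 + Σλ_ih_i)
Numerator: 0.22×1440 + 0.28×2060 = 893.6
Denominator: 1 + 0.22×8.99 + 0.28×19.9 = 8.55
R = 893.6/8.55 = 104.5 kJ/min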